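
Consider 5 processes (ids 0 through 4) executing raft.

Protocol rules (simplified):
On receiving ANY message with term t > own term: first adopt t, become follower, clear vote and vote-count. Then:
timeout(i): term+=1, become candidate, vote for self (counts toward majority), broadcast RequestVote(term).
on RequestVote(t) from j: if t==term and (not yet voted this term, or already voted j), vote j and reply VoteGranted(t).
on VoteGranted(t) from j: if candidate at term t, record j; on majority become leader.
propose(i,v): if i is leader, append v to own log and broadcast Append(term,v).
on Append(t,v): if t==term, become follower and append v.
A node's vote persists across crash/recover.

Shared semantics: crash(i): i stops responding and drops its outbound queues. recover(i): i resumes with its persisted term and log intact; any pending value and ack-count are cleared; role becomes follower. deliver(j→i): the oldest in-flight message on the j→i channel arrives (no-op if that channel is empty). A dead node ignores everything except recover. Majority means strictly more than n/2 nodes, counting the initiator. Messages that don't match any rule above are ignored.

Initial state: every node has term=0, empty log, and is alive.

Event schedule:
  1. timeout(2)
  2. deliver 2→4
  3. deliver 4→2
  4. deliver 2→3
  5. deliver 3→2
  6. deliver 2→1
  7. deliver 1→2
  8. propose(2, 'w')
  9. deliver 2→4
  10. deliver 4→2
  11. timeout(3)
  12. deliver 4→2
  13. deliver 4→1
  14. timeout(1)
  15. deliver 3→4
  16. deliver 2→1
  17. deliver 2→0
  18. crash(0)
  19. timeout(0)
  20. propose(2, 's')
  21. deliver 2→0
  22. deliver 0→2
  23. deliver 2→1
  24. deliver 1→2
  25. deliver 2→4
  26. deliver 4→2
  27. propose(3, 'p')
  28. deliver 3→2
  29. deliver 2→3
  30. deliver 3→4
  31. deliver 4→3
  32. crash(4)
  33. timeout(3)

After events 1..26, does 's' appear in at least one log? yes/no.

yes

1. timeout(2):  <2:cand t1 ->
2. deliver 2→4:  <4:foll t1 ->
3. deliver 4→2:  nop
4. deliver 2→3:  <3:foll t1 ->
5. deliver 3→2:  <2:lead t1 ->
6. deliver 2→1:  <1:foll t1 ->
7. deliver 1→2:  nop
8. propose(2,'w'):  <2:lead t1 w>
9. deliver 2→4:  <4:foll t1 w>
10. deliver 4→2:  nop
11. timeout(3):  <3:cand t2 ->
12. deliver 4→2:  nop
13. deliver 4→1:  nop
14. timeout(1):  <1:cand t2 ->
15. deliver 3→4:  <4:foll t2 w>
16. deliver 2→1:  nop
17. deliver 2→0:  <0:foll t1 ->
18. crash(0):  <0:✗foll t1 ->
19. timeout(0):  nop
20. propose(2,'s'):  <2:lead t1 w,s>
21. deliver 2→0:  nop
22. deliver 0→2:  nop
23. deliver 2→1:  nop
24. deliver 1→2:  <2:foll t2 w,s>
25. deliver 2→4:  nop
26. deliver 4→2:  nop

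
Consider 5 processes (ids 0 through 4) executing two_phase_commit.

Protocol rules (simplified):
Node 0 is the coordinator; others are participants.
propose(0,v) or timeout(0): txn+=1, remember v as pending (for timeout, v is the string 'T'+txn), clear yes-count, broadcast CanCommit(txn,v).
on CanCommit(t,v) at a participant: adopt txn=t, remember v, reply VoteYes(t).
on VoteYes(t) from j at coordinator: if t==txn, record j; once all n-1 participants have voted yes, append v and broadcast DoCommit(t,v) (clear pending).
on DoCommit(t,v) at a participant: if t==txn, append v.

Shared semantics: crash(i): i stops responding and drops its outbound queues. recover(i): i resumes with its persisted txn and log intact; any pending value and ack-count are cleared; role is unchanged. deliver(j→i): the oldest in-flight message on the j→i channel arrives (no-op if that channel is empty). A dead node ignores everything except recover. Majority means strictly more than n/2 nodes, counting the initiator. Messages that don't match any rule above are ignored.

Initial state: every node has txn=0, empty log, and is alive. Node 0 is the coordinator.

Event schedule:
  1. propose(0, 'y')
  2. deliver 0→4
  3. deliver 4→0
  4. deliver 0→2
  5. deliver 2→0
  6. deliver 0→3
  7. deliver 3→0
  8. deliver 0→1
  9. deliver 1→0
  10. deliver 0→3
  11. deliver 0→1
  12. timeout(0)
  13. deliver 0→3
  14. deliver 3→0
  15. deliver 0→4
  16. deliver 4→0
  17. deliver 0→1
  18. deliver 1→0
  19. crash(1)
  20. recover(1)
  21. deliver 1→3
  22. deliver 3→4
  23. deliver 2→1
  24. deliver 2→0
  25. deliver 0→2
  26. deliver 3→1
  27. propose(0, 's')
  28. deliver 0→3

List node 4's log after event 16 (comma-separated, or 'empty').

1. propose(0,'y'):  <0:coor t1 ->
2. deliver 0→4:  <4:part t1 ->
3. deliver 4→0:  nop
4. deliver 0→2:  <2:part t1 ->
5. deliver 2→0:  nop
6. deliver 0→3:  <3:part t1 ->
7. deliver 3→0:  nop
8. deliver 0→1:  <1:part t1 ->
9. deliver 1→0:  <0:coor t1 y>
10. deliver 0→3:  <3:part t1 y>
11. deliver 0→1:  <1:part t1 y>
12. timeout(0):  <0:coor t2 y>
13. deliver 0→3:  <3:part t2 y>
14. deliver 3→0:  nop
15. deliver 0→4:  <4:part t1 y>
16. deliver 4→0:  nop

y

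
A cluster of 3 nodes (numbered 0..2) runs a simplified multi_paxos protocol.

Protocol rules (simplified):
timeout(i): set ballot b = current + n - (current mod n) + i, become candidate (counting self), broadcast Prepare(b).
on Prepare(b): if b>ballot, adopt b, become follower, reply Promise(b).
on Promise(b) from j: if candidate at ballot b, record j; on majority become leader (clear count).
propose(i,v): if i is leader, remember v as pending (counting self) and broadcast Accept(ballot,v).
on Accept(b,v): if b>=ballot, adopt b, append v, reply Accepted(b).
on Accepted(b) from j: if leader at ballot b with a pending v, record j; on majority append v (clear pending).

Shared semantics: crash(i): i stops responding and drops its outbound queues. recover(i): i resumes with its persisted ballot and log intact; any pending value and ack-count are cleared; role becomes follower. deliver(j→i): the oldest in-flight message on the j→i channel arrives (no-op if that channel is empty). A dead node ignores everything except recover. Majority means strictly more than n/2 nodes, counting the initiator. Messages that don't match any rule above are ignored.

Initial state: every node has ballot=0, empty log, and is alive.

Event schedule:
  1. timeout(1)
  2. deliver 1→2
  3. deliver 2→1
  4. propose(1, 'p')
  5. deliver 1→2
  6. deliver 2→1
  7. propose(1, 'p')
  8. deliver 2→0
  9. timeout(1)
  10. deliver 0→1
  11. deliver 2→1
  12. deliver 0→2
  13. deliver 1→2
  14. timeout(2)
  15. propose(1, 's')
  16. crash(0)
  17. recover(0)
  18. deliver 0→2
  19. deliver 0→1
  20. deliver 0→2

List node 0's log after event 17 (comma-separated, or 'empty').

step 1 timeout(1): 1={cand,b=4,log=-}
step 2 deliver 1→2: 2={foll,b=4,log=-}
step 3 deliver 2→1: 1={lead,b=4,log=-}
step 4 propose(1,'p'): —
step 5 deliver 1→2: 2={foll,b=4,log=p}
step 6 deliver 2→1: 1={lead,b=4,log=p}
step 7 propose(1,'p'): —
step 8 deliver 2→0: —
step 9 timeout(1): 1={cand,b=7,log=p}
step 10 deliver 0→1: —
step 11 deliver 2→1: —
step 12 deliver 0→2: —
step 13 deliver 1→2: 2={foll,b=4,log=p,p}
step 14 timeout(2): 2={cand,b=8,log=p,p}
step 15 propose(1,'s'): —
step 16 crash(0): 0={✗foll,b=0,log=-}
step 17 recover(0): 0={foll,b=0,log=-}

empty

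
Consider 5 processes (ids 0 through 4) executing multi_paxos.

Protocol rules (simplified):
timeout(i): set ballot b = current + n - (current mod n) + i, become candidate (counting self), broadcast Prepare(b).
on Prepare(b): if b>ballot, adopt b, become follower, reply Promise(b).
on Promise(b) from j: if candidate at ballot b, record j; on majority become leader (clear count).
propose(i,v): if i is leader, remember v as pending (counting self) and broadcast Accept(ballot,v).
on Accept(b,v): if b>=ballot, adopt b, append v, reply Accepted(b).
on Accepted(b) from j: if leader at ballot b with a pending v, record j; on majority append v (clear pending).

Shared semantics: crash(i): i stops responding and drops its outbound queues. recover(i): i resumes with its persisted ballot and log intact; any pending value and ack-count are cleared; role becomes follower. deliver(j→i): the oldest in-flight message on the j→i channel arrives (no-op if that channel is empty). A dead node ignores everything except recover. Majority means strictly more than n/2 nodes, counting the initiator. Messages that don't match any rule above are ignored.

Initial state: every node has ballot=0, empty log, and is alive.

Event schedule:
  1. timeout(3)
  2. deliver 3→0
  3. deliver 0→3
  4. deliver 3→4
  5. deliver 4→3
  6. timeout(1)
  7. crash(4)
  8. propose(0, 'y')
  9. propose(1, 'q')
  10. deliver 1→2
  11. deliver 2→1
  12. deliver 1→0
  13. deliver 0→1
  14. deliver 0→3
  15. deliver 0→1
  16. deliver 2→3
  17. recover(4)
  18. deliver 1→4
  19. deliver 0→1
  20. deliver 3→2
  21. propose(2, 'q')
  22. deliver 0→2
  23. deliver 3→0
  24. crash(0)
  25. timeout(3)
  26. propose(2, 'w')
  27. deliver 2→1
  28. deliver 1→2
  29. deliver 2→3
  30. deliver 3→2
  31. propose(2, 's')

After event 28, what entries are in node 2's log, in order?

1. timeout(3):  <3:cand b8 ->
2. deliver 3→0:  <0:foll b8 ->
3. deliver 0→3:  nop
4. deliver 3→4:  <4:foll b8 ->
5. deliver 4→3:  <3:lead b8 ->
6. timeout(1):  <1:cand b6 ->
7. crash(4):  <4:✗foll b8 ->
8. propose(0,'y'):  nop
9. propose(1,'q'):  nop
10. deliver 1→2:  <2:foll b6 ->
11. deliver 2→1:  nop
12. deliver 1→0:  nop
13. deliver 0→1:  nop
14. deliver 0→3:  nop
15. deliver 0→1:  nop
16. deliver 2→3:  nop
17. recover(4):  <4:foll b8 ->
18. deliver 1→4:  nop
19. deliver 0→1:  nop
20. deliver 3→2:  <2:foll b8 ->
21. propose(2,'q'):  nop
22. deliver 0→2:  nop
23. deliver 3→0:  nop
24. crash(0):  <0:✗foll b8 ->
25. timeout(3):  <3:cand b13 ->
26. propose(2,'w'):  nop
27. deliver 2→1:  nop
28. deliver 1→2:  nop

empty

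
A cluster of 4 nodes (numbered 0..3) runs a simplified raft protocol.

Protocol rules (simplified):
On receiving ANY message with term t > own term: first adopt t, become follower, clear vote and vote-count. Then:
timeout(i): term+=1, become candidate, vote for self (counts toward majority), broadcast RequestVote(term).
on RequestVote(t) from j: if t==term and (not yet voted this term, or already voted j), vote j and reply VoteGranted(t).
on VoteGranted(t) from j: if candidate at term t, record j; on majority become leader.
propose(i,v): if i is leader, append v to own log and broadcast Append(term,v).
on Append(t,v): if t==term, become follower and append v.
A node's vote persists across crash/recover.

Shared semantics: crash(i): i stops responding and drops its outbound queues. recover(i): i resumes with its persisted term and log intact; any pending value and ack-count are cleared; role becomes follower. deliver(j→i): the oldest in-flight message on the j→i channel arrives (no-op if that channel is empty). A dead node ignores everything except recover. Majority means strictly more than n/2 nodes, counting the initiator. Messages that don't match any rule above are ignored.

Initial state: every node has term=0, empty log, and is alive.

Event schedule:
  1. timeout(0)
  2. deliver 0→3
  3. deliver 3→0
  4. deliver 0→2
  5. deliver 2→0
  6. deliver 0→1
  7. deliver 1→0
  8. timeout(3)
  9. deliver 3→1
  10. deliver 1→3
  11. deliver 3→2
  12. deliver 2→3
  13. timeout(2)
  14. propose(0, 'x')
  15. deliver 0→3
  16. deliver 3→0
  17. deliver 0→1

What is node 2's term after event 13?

3

after 1 — timeout(0): n0:cand/t1/[-]
after 2 — deliver 0→3: n3:foll/t1/[-]
after 3 — deliver 3→0: ·
after 4 — deliver 0→2: n2:foll/t1/[-]
after 5 — deliver 2→0: n0:lead/t1/[-]
after 6 — deliver 0→1: n1:foll/t1/[-]
after 7 — deliver 1→0: ·
after 8 — timeout(3): n3:cand/t2/[-]
after 9 — deliver 3→1: n1:foll/t2/[-]
after 10 — deliver 1→3: ·
after 11 — deliver 3→2: n2:foll/t2/[-]
after 12 — deliver 2→3: n3:lead/t2/[-]
after 13 — timeout(2): n2:cand/t3/[-]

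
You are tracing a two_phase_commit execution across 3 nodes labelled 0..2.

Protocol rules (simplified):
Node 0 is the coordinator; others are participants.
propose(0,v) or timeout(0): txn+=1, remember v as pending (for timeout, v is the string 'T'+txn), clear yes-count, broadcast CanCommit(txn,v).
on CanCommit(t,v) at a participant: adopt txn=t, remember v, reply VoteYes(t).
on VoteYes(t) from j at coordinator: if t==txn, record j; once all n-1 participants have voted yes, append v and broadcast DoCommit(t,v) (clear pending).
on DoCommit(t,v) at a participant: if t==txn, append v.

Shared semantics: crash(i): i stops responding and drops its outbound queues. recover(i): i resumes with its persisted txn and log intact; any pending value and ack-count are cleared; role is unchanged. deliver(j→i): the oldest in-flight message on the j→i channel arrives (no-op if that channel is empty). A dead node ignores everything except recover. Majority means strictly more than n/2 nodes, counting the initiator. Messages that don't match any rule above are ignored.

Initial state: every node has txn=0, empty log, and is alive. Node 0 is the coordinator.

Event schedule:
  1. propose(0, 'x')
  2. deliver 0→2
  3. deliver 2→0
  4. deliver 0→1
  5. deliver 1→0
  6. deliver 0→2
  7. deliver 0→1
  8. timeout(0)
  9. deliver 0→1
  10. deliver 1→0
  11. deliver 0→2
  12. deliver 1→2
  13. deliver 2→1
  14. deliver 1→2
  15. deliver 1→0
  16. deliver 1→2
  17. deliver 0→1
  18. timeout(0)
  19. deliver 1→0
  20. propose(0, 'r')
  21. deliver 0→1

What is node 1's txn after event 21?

e1 propose(0,'x'): 0[coor,t=1,-]
e2 deliver 0→2: 2[part,t=1,-]
e3 deliver 2→0: ·
e4 deliver 0→1: 1[part,t=1,-]
e5 deliver 1→0: 0[coor,t=1,x]
e6 deliver 0→2: 2[part,t=1,x]
e7 deliver 0→1: 1[part,t=1,x]
e8 timeout(0): 0[coor,t=2,x]
e9 deliver 0→1: 1[part,t=2,x]
e10 deliver 1→0: ·
e11 deliver 0→2: 2[part,t=2,x]
e12 deliver 1→2: ·
e13 deliver 2→1: ·
e14 deliver 1→2: ·
e15 deliver 1→0: ·
e16 deliver 1→2: ·
e17 deliver 0→1: ·
e18 timeout(0): 0[coor,t=3,x]
e19 deliver 1→0: ·
e20 propose(0,'r'): 0[coor,t=4,x]
e21 deliver 0→1: 1[part,t=3,x]

3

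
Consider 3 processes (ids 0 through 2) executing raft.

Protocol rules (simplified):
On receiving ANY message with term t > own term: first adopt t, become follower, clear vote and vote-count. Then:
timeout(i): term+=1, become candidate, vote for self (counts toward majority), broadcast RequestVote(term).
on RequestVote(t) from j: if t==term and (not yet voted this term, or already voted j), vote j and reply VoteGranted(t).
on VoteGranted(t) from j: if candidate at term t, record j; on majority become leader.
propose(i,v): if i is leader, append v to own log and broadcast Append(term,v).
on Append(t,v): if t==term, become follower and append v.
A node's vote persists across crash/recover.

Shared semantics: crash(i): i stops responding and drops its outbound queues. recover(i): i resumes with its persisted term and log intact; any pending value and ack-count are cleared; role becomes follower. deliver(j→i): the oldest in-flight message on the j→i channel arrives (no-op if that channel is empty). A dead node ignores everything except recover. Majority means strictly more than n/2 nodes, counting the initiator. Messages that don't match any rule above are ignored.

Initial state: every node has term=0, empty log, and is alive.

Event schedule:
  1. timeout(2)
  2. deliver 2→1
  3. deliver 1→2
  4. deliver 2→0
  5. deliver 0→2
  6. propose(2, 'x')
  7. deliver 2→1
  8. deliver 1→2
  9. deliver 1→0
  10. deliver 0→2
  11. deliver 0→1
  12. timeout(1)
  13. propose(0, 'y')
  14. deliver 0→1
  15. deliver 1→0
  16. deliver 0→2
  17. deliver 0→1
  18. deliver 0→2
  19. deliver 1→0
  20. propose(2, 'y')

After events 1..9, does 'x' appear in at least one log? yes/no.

yes

after 1 — timeout(2): n2:cand/t1/[-]
after 2 — deliver 2→1: n1:foll/t1/[-]
after 3 — deliver 1→2: n2:lead/t1/[-]
after 4 — deliver 2→0: n0:foll/t1/[-]
after 5 — deliver 0→2: ·
after 6 — propose(2,'x'): n2:lead/t1/[x]
after 7 — deliver 2→1: n1:foll/t1/[x]
after 8 — deliver 1→2: ·
after 9 — deliver 1→0: ·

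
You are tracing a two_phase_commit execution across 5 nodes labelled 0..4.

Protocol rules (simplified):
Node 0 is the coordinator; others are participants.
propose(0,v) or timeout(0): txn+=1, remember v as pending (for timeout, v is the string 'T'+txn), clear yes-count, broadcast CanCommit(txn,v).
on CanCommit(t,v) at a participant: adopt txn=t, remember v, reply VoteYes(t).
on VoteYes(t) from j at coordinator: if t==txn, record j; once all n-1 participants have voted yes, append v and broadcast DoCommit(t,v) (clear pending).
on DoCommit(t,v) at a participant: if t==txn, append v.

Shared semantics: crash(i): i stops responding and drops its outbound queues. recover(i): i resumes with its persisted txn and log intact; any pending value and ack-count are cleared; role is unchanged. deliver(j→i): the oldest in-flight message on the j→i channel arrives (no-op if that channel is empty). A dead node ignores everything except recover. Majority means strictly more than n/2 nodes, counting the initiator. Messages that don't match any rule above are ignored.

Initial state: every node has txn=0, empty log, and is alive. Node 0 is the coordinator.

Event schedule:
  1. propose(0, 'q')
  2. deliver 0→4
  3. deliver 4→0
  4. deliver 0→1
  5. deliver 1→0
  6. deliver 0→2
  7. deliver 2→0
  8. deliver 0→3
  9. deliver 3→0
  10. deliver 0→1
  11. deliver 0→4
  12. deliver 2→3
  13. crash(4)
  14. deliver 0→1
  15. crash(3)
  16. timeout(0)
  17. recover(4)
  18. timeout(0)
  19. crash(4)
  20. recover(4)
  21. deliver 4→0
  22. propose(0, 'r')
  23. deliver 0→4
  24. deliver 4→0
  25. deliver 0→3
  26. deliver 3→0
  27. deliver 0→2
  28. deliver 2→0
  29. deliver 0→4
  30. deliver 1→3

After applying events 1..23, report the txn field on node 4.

[1] propose(0,'q') → N0(coor t1 [-])
[2] deliver 0→4 → N4(part t1 [-])
[3] deliver 4→0 → ∅
[4] deliver 0→1 → N1(part t1 [-])
[5] deliver 1→0 → ∅
[6] deliver 0→2 → N2(part t1 [-])
[7] deliver 2→0 → ∅
[8] deliver 0→3 → N3(part t1 [-])
[9] deliver 3→0 → N0(coor t1 [q])
[10] deliver 0→1 → N1(part t1 [q])
[11] deliver 0→4 → N4(part t1 [q])
[12] deliver 2→3 → ∅
[13] crash(4) → N4(✗part t1 [q])
[14] deliver 0→1 → ∅
[15] crash(3) → N3(✗part t1 [-])
[16] timeout(0) → N0(coor t2 [q])
[17] recover(4) → N4(part t1 [q])
[18] timeout(0) → N0(coor t3 [q])
[19] crash(4) → N4(✗part t1 [q])
[20] recover(4) → N4(part t1 [q])
[21] deliver 4→0 → ∅
[22] propose(0,'r') → N0(coor t4 [q])
[23] deliver 0→4 → N4(part t2 [q])

2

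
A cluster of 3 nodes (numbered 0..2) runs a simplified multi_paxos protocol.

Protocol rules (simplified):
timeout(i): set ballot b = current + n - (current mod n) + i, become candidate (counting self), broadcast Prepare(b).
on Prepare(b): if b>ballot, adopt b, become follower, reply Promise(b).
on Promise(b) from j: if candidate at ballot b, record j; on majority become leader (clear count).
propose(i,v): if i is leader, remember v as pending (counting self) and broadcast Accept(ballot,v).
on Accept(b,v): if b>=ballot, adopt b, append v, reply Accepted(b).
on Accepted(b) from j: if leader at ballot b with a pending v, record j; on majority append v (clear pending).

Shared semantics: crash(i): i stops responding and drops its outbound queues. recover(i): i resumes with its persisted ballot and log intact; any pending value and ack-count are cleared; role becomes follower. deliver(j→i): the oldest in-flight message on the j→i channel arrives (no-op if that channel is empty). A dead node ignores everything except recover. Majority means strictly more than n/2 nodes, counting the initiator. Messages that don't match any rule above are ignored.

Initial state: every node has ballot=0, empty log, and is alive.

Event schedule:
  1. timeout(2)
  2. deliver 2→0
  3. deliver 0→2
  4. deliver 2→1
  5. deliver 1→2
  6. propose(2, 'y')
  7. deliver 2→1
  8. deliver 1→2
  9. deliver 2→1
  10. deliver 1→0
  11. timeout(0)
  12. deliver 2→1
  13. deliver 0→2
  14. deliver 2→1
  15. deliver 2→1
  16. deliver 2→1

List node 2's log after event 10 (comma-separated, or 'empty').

y

after 1 — timeout(2): n2:cand/b5/[-]
after 2 — deliver 2→0: n0:foll/b5/[-]
after 3 — deliver 0→2: n2:lead/b5/[-]
after 4 — deliver 2→1: n1:foll/b5/[-]
after 5 — deliver 1→2: ·
after 6 — propose(2,'y'): ·
after 7 — deliver 2→1: n1:foll/b5/[y]
after 8 — deliver 1→2: n2:lead/b5/[y]
after 9 — deliver 2→1: ·
after 10 — deliver 1→0: ·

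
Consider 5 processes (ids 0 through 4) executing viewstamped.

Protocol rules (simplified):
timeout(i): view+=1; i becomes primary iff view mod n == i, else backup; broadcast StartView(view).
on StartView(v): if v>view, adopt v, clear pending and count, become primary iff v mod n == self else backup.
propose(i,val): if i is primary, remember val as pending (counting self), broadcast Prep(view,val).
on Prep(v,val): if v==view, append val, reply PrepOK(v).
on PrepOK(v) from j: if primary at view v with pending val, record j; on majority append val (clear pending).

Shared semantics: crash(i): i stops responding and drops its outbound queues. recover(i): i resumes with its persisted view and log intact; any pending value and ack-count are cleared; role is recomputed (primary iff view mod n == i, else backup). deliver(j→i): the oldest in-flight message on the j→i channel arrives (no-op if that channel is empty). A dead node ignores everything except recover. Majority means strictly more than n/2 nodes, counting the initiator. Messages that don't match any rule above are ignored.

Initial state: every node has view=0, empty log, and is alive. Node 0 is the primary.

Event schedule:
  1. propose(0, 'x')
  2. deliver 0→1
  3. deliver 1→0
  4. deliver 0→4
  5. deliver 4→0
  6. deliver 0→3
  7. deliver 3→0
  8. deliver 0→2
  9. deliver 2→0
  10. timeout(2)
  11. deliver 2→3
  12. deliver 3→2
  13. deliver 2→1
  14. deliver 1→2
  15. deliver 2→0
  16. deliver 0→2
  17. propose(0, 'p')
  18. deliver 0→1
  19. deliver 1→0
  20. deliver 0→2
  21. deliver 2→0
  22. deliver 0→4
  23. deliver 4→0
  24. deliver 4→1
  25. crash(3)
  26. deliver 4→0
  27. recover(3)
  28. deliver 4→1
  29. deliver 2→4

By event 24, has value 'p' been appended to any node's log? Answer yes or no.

no

[1] propose(0,'x') → ∅
[2] deliver 0→1 → N1(back v0 [x])
[3] deliver 1→0 → ∅
[4] deliver 0→4 → N4(back v0 [x])
[5] deliver 4→0 → N0(prim v0 [x])
[6] deliver 0→3 → N3(back v0 [x])
[7] deliver 3→0 → ∅
[8] deliver 0→2 → N2(back v0 [x])
[9] deliver 2→0 → ∅
[10] timeout(2) → N2(back v1 [x])
[11] deliver 2→3 → N3(back v1 [x])
[12] deliver 3→2 → ∅
[13] deliver 2→1 → N1(prim v1 [x])
[14] deliver 1→2 → ∅
[15] deliver 2→0 → N0(back v1 [x])
[16] deliver 0→2 → ∅
[17] propose(0,'p') → ∅
[18] deliver 0→1 → ∅
[19] deliver 1→0 → ∅
[20] deliver 0→2 → ∅
[21] deliver 2→0 → ∅
[22] deliver 0→4 → ∅
[23] deliver 4→0 → ∅
[24] deliver 4→1 → ∅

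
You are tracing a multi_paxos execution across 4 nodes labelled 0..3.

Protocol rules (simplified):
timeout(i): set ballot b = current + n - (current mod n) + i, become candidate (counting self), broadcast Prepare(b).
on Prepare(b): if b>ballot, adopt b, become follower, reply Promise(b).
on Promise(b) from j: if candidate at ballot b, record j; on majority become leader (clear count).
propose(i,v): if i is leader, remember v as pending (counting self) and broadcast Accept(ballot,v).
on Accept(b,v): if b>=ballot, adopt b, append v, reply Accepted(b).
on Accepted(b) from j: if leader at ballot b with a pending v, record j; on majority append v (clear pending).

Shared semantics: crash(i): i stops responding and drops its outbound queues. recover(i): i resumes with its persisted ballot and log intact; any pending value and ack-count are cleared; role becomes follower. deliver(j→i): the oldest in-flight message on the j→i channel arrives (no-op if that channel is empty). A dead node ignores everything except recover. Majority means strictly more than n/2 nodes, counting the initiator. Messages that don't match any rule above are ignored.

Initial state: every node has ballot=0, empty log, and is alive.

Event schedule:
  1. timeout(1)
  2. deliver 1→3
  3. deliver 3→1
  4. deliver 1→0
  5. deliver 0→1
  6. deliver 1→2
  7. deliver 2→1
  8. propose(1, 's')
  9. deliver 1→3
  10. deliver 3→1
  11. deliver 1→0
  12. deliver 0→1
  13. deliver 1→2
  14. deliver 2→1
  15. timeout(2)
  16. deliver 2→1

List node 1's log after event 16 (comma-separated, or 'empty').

step 1 timeout(1): 1={cand,b=5,log=-}
step 2 deliver 1→3: 3={foll,b=5,log=-}
step 3 deliver 3→1: —
step 4 deliver 1→0: 0={foll,b=5,log=-}
step 5 deliver 0→1: 1={lead,b=5,log=-}
step 6 deliver 1→2: 2={foll,b=5,log=-}
step 7 deliver 2→1: —
step 8 propose(1,'s'): —
step 9 deliver 1→3: 3={foll,b=5,log=s}
step 10 deliver 3→1: —
step 11 deliver 1→0: 0={foll,b=5,log=s}
step 12 deliver 0→1: 1={lead,b=5,log=s}
step 13 deliver 1→2: 2={foll,b=5,log=s}
step 14 deliver 2→1: —
step 15 timeout(2): 2={cand,b=10,log=s}
step 16 deliver 2→1: 1={foll,b=10,log=s}

s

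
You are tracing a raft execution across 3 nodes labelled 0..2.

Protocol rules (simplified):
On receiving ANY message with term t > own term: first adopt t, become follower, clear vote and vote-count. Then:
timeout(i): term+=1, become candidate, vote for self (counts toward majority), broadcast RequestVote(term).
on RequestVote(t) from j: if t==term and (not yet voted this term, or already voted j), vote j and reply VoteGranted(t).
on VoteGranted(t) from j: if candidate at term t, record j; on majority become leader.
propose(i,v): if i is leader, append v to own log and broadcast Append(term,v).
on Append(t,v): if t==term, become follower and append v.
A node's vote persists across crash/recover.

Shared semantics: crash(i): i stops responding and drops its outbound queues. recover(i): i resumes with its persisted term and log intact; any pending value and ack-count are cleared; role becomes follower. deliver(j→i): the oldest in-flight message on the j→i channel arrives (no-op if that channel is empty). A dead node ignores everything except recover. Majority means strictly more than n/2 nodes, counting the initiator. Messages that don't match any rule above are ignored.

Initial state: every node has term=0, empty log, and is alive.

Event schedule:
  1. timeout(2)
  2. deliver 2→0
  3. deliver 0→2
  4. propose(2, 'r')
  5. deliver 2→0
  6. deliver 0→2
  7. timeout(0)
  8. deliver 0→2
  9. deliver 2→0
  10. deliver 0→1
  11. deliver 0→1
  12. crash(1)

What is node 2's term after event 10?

2

after 1 — timeout(2): n2:cand/t1/[-]
after 2 — deliver 2→0: n0:foll/t1/[-]
after 3 — deliver 0→2: n2:lead/t1/[-]
after 4 — propose(2,'r'): n2:lead/t1/[r]
after 5 — deliver 2→0: n0:foll/t1/[r]
after 6 — deliver 0→2: ·
after 7 — timeout(0): n0:cand/t2/[r]
after 8 — deliver 0→2: n2:foll/t2/[r]
after 9 — deliver 2→0: n0:lead/t2/[r]
after 10 — deliver 0→1: n1:foll/t2/[-]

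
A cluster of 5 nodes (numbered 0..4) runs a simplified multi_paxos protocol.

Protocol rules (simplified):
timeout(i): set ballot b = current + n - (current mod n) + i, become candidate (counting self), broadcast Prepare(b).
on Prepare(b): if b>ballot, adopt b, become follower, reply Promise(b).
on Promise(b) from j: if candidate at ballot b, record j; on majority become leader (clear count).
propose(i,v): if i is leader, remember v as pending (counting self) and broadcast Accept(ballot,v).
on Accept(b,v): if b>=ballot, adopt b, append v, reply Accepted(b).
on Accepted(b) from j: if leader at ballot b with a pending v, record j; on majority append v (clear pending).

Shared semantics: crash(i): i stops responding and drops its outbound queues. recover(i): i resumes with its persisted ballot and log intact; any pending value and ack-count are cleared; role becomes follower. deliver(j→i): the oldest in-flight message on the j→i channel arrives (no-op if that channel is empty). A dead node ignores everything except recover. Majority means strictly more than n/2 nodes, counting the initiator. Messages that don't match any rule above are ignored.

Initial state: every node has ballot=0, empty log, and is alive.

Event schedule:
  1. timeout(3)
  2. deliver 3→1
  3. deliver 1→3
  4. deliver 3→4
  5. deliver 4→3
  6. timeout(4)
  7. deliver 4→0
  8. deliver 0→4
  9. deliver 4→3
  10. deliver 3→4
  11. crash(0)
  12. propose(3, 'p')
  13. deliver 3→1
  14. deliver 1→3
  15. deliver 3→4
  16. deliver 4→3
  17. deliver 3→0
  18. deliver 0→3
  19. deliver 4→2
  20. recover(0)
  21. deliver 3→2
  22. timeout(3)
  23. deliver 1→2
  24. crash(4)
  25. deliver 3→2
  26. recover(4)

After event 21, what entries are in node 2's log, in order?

empty

e1 timeout(3): 3[cand,b=8,-]
e2 deliver 3→1: 1[foll,b=8,-]
e3 deliver 1→3: ·
e4 deliver 3→4: 4[foll,b=8,-]
e5 deliver 4→3: 3[lead,b=8,-]
e6 timeout(4): 4[cand,b=14,-]
e7 deliver 4→0: 0[foll,b=14,-]
e8 deliver 0→4: ·
e9 deliver 4→3: 3[foll,b=14,-]
e10 deliver 3→4: 4[lead,b=14,-]
e11 crash(0): 0[✗foll,b=14,-]
e12 propose(3,'p'): ·
e13 deliver 3→1: ·
e14 deliver 1→3: ·
e15 deliver 3→4: ·
e16 deliver 4→3: ·
e17 deliver 3→0: ·
e18 deliver 0→3: ·
e19 deliver 4→2: 2[foll,b=14,-]
e20 recover(0): 0[foll,b=14,-]
e21 deliver 3→2: ·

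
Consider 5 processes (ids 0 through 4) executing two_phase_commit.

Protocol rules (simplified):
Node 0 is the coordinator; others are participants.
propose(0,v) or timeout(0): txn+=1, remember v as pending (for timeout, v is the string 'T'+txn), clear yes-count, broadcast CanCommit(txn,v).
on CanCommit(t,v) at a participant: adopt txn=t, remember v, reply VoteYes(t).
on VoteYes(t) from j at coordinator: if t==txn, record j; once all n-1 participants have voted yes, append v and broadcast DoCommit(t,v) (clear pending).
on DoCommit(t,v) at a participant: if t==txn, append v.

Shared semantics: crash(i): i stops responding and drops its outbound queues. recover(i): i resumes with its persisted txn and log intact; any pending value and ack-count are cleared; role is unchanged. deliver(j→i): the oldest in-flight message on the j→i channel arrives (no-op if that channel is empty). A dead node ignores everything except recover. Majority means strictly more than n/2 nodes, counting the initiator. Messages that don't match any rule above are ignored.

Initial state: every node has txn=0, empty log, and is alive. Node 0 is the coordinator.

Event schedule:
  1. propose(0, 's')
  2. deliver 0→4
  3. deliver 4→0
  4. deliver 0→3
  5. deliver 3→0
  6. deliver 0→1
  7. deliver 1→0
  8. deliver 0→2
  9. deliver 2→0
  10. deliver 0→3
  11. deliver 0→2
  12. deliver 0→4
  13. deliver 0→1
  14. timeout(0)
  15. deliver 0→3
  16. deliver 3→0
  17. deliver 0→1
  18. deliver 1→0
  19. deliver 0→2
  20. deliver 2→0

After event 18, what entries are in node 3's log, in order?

s

step 1 propose(0,'s'): 0={coor,t=1,log=-}
step 2 deliver 0→4: 4={part,t=1,log=-}
step 3 deliver 4→0: —
step 4 deliver 0→3: 3={part,t=1,log=-}
step 5 deliver 3→0: —
step 6 deliver 0→1: 1={part,t=1,log=-}
step 7 deliver 1→0: —
step 8 deliver 0→2: 2={part,t=1,log=-}
step 9 deliver 2→0: 0={coor,t=1,log=s}
step 10 deliver 0→3: 3={part,t=1,log=s}
step 11 deliver 0→2: 2={part,t=1,log=s}
step 12 deliver 0→4: 4={part,t=1,log=s}
step 13 deliver 0→1: 1={part,t=1,log=s}
step 14 timeout(0): 0={coor,t=2,log=s}
step 15 deliver 0→3: 3={part,t=2,log=s}
step 16 deliver 3→0: —
step 17 deliver 0→1: 1={part,t=2,log=s}
step 18 deliver 1→0: —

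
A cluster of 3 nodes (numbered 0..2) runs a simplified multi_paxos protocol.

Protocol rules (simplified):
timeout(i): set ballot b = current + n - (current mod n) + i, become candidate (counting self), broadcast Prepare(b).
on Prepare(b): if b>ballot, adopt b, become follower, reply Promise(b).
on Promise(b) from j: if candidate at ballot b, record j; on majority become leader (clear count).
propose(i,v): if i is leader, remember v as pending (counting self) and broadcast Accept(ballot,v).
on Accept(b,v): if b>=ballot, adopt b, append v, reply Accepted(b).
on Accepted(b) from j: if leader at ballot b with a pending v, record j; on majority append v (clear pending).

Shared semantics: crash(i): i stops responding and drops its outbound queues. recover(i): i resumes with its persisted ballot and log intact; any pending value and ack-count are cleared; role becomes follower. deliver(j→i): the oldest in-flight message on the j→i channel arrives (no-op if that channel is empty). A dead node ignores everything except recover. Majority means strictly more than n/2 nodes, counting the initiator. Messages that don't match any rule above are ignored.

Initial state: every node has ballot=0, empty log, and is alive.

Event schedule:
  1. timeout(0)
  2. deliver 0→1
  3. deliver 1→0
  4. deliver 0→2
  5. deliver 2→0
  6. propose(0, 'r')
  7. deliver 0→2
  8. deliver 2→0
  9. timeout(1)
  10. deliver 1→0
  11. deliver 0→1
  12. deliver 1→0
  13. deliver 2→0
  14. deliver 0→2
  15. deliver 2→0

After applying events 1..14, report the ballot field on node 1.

1. timeout(0):  <0:cand b3 ->
2. deliver 0→1:  <1:foll b3 ->
3. deliver 1→0:  <0:lead b3 ->
4. deliver 0→2:  <2:foll b3 ->
5. deliver 2→0:  nop
6. propose(0,'r'):  nop
7. deliver 0→2:  <2:foll b3 r>
8. deliver 2→0:  <0:lead b3 r>
9. timeout(1):  <1:cand b7 ->
10. deliver 1→0:  <0:foll b7 r>
11. deliver 0→1:  nop
12. deliver 1→0:  nop
13. deliver 2→0:  nop
14. deliver 0→2:  nop

7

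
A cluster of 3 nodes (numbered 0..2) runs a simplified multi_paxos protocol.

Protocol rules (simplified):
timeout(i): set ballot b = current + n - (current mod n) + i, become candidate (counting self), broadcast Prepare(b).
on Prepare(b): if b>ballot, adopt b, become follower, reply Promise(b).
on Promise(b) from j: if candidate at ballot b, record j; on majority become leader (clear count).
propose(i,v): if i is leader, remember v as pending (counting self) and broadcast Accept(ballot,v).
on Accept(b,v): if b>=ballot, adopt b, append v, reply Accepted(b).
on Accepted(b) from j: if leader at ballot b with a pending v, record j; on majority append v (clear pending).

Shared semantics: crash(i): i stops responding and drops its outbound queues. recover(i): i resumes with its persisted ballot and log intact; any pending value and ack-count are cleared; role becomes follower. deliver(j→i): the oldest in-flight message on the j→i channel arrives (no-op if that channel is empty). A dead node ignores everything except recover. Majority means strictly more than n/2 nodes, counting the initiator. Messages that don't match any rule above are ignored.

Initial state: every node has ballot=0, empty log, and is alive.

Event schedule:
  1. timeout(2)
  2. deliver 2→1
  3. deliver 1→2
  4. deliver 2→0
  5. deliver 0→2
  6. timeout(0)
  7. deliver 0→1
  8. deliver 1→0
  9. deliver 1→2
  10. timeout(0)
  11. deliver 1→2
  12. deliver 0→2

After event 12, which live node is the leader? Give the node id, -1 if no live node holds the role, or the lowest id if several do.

-1

e1 timeout(2): 2[cand,b=5,-]
e2 deliver 2→1: 1[foll,b=5,-]
e3 deliver 1→2: 2[lead,b=5,-]
e4 deliver 2→0: 0[foll,b=5,-]
e5 deliver 0→2: ·
e6 timeout(0): 0[cand,b=6,-]
e7 deliver 0→1: 1[foll,b=6,-]
e8 deliver 1→0: 0[lead,b=6,-]
e9 deliver 1→2: ·
e10 timeout(0): 0[cand,b=9,-]
e11 deliver 1→2: ·
e12 deliver 0→2: 2[foll,b=6,-]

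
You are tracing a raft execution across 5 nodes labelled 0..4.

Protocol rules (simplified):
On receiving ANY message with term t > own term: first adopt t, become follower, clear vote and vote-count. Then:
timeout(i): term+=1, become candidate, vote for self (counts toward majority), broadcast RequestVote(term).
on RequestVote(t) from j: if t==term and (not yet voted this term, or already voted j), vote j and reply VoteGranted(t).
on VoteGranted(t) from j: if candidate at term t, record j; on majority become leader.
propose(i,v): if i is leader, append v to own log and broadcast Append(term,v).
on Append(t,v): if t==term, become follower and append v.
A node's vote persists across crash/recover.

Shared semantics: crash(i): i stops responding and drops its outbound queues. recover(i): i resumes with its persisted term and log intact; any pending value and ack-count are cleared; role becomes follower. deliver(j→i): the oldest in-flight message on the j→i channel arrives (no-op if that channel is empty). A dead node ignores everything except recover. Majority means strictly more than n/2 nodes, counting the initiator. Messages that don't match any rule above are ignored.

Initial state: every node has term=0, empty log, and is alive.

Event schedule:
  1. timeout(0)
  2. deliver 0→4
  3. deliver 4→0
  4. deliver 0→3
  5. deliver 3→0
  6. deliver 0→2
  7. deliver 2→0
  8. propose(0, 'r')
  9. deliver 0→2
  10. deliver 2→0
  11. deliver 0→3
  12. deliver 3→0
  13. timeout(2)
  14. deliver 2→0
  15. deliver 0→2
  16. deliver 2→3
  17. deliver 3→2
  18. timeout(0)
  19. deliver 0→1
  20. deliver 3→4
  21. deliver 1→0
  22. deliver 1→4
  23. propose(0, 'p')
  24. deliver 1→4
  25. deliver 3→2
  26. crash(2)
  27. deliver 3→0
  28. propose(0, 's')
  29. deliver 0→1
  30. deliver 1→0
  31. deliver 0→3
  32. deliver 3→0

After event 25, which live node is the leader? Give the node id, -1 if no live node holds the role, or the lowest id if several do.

[1] timeout(0) → N0(cand t1 [-])
[2] deliver 0→4 → N4(foll t1 [-])
[3] deliver 4→0 → ∅
[4] deliver 0→3 → N3(foll t1 [-])
[5] deliver 3→0 → N0(lead t1 [-])
[6] deliver 0→2 → N2(foll t1 [-])
[7] deliver 2→0 → ∅
[8] propose(0,'r') → N0(lead t1 [r])
[9] deliver 0→2 → N2(foll t1 [r])
[10] deliver 2→0 → ∅
[11] deliver 0→3 → N3(foll t1 [r])
[12] deliver 3→0 → ∅
[13] timeout(2) → N2(cand t2 [r])
[14] deliver 2→0 → N0(foll t2 [r])
[15] deliver 0→2 → ∅
[16] deliver 2→3 → N3(foll t2 [r])
[17] deliver 3→2 → N2(lead t2 [r])
[18] timeout(0) → N0(cand t3 [r])
[19] deliver 0→1 → N1(foll t1 [-])
[20] deliver 3→4 → ∅
[21] deliver 1→0 → ∅
[22] deliver 1→4 → ∅
[23] propose(0,'p') → ∅
[24] deliver 1→4 → ∅
[25] deliver 3→2 → ∅

2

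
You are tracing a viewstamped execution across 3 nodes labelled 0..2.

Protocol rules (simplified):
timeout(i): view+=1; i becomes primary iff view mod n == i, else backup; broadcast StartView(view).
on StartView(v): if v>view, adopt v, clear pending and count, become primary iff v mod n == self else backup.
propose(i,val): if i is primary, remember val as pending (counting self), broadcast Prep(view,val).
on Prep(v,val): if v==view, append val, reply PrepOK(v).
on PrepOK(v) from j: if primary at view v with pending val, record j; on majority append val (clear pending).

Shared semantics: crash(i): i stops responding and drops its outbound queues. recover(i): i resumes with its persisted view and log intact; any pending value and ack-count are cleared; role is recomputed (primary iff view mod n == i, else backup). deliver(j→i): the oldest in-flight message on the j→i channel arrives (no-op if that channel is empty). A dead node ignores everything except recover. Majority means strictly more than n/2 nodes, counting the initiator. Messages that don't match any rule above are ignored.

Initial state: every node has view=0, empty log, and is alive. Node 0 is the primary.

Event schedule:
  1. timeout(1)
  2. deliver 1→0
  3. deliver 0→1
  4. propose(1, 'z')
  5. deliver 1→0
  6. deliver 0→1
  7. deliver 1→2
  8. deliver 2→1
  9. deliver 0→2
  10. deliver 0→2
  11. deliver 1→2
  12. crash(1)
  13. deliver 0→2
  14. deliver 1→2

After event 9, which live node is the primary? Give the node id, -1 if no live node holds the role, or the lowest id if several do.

step 1 timeout(1): 1={prim,v=1,log=-}
step 2 deliver 1→0: 0={back,v=1,log=-}
step 3 deliver 0→1: —
step 4 propose(1,'z'): —
step 5 deliver 1→0: 0={back,v=1,log=z}
step 6 deliver 0→1: 1={prim,v=1,log=z}
step 7 deliver 1→2: 2={back,v=1,log=-}
step 8 deliver 2→1: —
step 9 deliver 0→2: —

1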